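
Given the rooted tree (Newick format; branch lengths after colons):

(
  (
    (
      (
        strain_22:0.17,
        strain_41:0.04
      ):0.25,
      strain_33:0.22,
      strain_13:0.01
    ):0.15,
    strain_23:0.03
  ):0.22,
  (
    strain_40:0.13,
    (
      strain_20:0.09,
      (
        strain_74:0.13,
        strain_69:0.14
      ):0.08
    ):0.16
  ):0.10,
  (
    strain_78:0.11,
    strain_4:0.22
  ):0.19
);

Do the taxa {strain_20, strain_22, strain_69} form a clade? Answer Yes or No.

No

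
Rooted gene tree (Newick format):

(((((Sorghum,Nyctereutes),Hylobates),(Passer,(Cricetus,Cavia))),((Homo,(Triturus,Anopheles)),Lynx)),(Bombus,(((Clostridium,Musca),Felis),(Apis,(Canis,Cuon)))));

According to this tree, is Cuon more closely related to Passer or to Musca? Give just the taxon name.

Musca

The MRCA of Cuon and Musca subtends (((Clostridium,Musca),Felis),(Apis,(Canis,Cuon))) (6 taxa).
The MRCA of Cuon and Passer is the root, subtending the entire tree (17 taxa).
The first is nested inside the second, so Cuon shares a more recent common ancestor with Musca.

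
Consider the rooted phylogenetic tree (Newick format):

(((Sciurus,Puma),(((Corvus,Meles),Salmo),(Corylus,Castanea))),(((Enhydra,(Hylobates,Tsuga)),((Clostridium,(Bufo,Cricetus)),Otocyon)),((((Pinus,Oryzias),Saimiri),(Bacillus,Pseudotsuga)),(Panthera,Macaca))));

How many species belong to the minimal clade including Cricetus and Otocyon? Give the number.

The MRCA of Cricetus and Otocyon is the node subtending ((Clostridium,(Bufo,Cricetus)),Otocyon).
That clade contains 4 terminal taxa: Bufo, Clostridium, Cricetus, Otocyon.

4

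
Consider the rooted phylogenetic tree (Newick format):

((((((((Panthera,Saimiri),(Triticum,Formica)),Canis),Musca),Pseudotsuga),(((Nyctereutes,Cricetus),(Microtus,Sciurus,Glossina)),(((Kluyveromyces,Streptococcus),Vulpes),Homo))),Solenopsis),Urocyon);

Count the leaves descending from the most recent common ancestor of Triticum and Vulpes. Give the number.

The MRCA of Triticum and Vulpes is the node subtending ((((((Panthera,Saimiri),(Triticum,Formica)),Canis),Musca),Pseudotsuga),(((Nyctereutes,Cricetus),(Microtus,Sciurus,Glossina)),(((Kluyveromyces,Streptococcus),Vulpes),Homo))).
That clade contains 16 terminal taxa: Canis, Cricetus, Formica, Glossina, Homo, Kluyveromyces, Microtus, Musca, Nyctereutes, Panthera, Pseudotsuga, Saimiri, Sciurus, Streptococcus, Triticum, Vulpes.

16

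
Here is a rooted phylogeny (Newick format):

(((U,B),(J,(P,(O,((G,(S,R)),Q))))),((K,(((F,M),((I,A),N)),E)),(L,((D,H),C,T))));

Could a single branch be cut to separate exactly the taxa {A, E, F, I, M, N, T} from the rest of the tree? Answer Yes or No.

No

The MRCA of the listed taxa subtends ((K,(((F,M),((I,A),N)),E)),(L,((D,H),C,T))).
That clade also contains C, D, H, K, L, which are not in the proposed group, so the group is not monophyletic.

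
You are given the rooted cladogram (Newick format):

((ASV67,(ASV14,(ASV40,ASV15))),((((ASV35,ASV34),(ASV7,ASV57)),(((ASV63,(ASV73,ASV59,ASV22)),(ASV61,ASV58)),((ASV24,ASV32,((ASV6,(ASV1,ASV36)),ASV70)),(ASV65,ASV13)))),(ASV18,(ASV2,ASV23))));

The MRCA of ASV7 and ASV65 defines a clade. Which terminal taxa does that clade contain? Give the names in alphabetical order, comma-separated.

Tracing ASV7: it sits inside (ASV7,ASV57).
Tracing ASV65: it sits inside (ASV65,ASV13).
The smallest clade enclosing both is (((ASV35,ASV34),(ASV7,ASV57)),(((ASV63,(ASV73,ASV59,ASV22)),(ASV61,ASV58)),((ASV24,ASV32,((ASV6,(ASV1,ASV36)),ASV70)),(ASV65,ASV13)))); the answer is its 18 terminal taxa in alphabetical order.

ASV1, ASV13, ASV22, ASV24, ASV32, ASV34, ASV35, ASV36, ASV57, ASV58, ASV59, ASV6, ASV61, ASV63, ASV65, ASV7, ASV70, ASV73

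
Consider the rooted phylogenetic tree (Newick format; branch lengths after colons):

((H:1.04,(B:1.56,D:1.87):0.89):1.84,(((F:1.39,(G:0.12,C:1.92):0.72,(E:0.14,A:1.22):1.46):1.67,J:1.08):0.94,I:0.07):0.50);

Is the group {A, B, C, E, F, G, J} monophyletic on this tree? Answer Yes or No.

No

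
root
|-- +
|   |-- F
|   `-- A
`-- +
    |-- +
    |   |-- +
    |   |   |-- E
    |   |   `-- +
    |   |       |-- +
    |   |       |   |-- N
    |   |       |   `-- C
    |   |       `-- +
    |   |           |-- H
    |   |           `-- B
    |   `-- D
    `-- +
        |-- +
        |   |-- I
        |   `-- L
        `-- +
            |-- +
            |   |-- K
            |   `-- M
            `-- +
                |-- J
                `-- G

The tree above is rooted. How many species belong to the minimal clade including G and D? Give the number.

The MRCA of G and D is the node subtending (((E,((N,C),(H,B))),D),((I,L),((K,M),(J,G)))).
That clade contains 12 terminal taxa: B, C, D, E, G, H, I, J, K, L, M, N.

12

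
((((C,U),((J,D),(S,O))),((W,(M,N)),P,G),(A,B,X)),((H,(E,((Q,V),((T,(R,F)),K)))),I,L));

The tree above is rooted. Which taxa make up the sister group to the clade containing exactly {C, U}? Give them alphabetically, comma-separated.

The clade containing exactly {C, U} attaches to the tree at the node subtending ((C,U),((J,D),(S,O))).
The other lineage descending from that same node — the sister group — is ((J,D),(S,O)); its 4 tips in alphabetical order are the answer.

D, J, O, S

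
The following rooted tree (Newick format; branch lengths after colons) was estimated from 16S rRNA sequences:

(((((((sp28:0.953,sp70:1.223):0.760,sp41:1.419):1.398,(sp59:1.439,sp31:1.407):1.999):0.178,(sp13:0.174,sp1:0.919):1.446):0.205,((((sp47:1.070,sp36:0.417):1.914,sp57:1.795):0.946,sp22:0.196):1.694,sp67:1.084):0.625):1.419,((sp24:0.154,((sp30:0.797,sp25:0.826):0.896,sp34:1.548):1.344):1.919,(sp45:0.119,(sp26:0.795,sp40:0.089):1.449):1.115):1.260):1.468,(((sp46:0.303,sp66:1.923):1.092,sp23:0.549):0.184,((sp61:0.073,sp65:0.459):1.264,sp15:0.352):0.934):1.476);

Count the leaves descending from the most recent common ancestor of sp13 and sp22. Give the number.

12

The MRCA of sp13 and sp22 is the node subtending (((((sp28,sp70),sp41),(sp59,sp31)),(sp13,sp1)),((((sp47,sp36),sp57),sp22),sp67)).
That clade contains 12 terminal taxa: sp1, sp13, sp22, sp28, sp31, sp36, sp41, sp47, sp57, sp59, sp67, sp70.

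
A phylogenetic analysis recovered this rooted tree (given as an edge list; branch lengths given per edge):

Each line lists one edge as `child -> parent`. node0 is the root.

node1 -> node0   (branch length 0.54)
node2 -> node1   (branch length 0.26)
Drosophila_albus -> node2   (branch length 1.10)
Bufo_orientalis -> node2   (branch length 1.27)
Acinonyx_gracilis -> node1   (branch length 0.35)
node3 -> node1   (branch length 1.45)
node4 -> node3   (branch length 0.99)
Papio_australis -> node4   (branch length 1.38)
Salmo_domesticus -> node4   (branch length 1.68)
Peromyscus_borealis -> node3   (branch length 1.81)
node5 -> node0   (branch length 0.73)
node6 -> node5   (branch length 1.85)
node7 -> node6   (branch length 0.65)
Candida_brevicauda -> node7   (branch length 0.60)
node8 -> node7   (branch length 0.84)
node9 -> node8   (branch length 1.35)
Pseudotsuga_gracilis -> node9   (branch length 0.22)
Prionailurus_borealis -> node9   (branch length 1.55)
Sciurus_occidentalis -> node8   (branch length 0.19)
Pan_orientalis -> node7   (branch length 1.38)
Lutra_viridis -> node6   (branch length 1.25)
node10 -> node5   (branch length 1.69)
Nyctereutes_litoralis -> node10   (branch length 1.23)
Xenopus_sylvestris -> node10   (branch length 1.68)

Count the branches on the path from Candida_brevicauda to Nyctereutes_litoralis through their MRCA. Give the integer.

5

The MRCA of Candida_brevicauda and Nyctereutes_litoralis is the node subtending (((Candida_brevicauda,((Pseudotsuga_gracilis,Prionailurus_borealis),Sciurus_occidentalis),Pan_orientalis),Lutra_viridis),(Nyctereutes_litoralis,Xenopus_sylvestris)).
From Candida_brevicauda up to that node: 3 branches. From Nyctereutes_litoralis up to the same node: 2 branches. Total: 3 + 2 = 5.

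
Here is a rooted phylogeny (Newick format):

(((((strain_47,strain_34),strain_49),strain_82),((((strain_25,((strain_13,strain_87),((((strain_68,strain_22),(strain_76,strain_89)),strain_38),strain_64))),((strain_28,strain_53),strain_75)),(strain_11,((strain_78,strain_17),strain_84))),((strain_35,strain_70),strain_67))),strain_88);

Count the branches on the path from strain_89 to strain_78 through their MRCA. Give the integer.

The MRCA of strain_89 and strain_78 is the node subtending (((strain_25,((strain_13,strain_87),((((strain_68,strain_22),(strain_76,strain_89)),strain_38),strain_64))),((strain_28,strain_53),strain_75)),(strain_11,((strain_78,strain_17),strain_84))).
From strain_89 up to that node: 8 branches. From strain_78 up to the same node: 4 branches. Total: 8 + 4 = 12.

12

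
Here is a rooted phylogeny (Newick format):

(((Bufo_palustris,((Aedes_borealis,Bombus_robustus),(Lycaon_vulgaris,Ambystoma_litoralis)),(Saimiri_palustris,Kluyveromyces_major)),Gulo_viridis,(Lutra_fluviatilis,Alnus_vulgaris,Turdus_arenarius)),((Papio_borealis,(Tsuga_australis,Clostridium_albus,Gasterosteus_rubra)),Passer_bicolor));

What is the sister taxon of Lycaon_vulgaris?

Ambystoma_litoralis

Lycaon_vulgaris attaches to the tree at the node subtending (Lycaon_vulgaris,Ambystoma_litoralis).
The other lineage descending from that same node — the sister group — is the single tip Ambystoma_litoralis.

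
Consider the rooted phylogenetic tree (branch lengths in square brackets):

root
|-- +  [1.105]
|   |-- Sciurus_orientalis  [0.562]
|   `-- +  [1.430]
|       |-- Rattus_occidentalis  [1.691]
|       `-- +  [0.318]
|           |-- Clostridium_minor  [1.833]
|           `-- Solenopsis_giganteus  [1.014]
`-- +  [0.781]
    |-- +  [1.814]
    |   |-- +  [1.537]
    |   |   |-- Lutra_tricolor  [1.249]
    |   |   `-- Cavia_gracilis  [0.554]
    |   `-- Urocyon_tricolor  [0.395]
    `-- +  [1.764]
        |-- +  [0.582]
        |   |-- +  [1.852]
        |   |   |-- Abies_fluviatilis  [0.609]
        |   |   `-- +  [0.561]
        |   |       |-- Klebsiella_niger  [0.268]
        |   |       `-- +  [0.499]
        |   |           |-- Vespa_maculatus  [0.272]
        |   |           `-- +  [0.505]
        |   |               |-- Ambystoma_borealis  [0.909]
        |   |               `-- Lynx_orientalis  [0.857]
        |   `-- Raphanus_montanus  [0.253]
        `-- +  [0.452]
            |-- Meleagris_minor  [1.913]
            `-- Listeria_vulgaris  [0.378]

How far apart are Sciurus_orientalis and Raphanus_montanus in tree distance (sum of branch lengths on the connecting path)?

5.047

The path runs Sciurus_orientalis → … → MRCA → … → Raphanus_montanus; the MRCA is the root of the tree.
Branch lengths along that path: 0.562 + 1.105 + 0.781 + 1.764 + 0.582 + 0.253 = 5.047.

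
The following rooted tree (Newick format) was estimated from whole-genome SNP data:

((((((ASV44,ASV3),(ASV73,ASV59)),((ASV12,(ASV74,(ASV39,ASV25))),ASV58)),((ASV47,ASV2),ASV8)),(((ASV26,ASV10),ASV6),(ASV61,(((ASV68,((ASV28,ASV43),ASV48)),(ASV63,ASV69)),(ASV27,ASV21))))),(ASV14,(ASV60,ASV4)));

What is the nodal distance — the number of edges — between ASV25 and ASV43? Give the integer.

15

The MRCA of ASV25 and ASV43 is the node subtending (((((ASV44,ASV3),(ASV73,ASV59)),((ASV12,(ASV74,(ASV39,ASV25))),ASV58)),((ASV47,ASV2),ASV8)),(((ASV26,ASV10),ASV6),(ASV61,(((ASV68,((ASV28,ASV43),ASV48)),(ASV63,ASV69)),(ASV27,ASV21))))).
From ASV25 up to that node: 7 branches. From ASV43 up to the same node: 8 branches. Total: 7 + 8 = 15.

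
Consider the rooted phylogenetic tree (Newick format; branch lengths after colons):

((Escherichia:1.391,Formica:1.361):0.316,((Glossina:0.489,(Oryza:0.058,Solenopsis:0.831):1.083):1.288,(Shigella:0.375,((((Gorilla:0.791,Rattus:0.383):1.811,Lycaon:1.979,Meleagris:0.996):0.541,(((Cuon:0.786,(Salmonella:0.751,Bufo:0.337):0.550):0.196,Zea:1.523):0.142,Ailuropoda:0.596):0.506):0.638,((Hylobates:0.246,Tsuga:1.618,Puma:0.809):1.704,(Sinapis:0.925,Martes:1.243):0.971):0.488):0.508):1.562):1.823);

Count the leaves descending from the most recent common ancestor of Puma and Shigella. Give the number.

15

The MRCA of Puma and Shigella is the node subtending (Shigella,((((Gorilla,Rattus),Lycaon,Meleagris),(((Cuon,(Salmonella,Bufo)),Zea),Ailuropoda)),((Hylobates,Tsuga,Puma),(Sinapis,Martes)))).
That clade contains 15 terminal taxa: Ailuropoda, Bufo, Cuon, Gorilla, Hylobates, Lycaon, Martes, Meleagris, Puma, Rattus, Salmonella, Shigella, Sinapis, Tsuga, Zea.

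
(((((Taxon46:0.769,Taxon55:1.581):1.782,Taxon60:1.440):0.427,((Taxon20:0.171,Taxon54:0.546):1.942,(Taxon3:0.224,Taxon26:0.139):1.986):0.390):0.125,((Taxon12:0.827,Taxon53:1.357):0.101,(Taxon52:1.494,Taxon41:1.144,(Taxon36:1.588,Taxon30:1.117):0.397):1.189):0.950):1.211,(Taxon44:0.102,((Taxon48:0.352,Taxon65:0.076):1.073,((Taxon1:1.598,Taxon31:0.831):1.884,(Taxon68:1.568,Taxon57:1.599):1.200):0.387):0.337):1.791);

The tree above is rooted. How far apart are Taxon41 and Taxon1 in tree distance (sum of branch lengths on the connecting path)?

10.491

The path runs Taxon41 → … → MRCA → … → Taxon1; the MRCA is the root of the tree.
Branch lengths along that path: 1.144 + 1.189 + 0.950 + 1.211 + 1.791 + 0.337 + 0.387 + 1.884 + 1.598 = 10.491.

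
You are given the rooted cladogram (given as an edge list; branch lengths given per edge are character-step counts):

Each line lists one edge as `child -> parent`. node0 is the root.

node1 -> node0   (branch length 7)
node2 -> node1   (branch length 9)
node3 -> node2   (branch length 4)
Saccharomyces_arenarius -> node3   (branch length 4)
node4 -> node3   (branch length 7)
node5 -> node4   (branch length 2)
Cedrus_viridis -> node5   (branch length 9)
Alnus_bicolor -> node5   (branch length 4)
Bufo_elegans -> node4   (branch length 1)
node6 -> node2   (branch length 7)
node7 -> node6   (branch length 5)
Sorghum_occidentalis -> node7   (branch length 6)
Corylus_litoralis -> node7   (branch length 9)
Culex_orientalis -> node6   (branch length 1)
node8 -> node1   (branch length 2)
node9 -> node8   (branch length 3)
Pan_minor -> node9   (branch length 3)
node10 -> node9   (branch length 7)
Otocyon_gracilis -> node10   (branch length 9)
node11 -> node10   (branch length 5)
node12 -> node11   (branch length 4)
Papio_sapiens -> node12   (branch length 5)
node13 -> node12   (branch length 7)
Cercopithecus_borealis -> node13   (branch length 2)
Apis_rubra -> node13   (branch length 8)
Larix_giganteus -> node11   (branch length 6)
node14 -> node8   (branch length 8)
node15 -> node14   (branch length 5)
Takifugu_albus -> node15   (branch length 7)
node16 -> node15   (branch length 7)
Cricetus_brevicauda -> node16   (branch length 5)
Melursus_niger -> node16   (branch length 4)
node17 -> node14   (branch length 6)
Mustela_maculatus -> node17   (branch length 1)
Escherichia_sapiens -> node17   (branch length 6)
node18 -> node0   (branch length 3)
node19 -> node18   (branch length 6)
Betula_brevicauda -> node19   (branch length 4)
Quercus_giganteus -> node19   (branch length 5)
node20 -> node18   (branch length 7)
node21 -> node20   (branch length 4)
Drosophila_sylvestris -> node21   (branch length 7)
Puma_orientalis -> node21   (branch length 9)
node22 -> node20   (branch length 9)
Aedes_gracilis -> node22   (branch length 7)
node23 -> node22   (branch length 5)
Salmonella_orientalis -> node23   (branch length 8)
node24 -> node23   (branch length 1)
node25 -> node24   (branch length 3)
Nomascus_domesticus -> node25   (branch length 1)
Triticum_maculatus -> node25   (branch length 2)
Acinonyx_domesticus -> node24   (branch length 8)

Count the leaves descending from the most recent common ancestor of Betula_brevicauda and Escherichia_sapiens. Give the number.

27

The MRCA of Betula_brevicauda and Escherichia_sapiens is the root, so the clade is the entire tree.
That clade contains 27 terminal taxa: Acinonyx_domesticus, Aedes_gracilis, Alnus_bicolor, Apis_rubra, Betula_brevicauda, Bufo_elegans, Cedrus_viridis, Cercopithecus_borealis, Corylus_litoralis, Cricetus_brevicauda, Culex_orientalis, Drosophila_sylvestris, Escherichia_sapiens, Larix_giganteus, Melursus_niger, Mustela_maculatus, Nomascus_domesticus, Otocyon_gracilis, Pan_minor, Papio_sapiens, Puma_orientalis, Quercus_giganteus, Saccharomyces_arenarius, Salmonella_orientalis, Sorghum_occidentalis, Takifugu_albus, Triticum_maculatus.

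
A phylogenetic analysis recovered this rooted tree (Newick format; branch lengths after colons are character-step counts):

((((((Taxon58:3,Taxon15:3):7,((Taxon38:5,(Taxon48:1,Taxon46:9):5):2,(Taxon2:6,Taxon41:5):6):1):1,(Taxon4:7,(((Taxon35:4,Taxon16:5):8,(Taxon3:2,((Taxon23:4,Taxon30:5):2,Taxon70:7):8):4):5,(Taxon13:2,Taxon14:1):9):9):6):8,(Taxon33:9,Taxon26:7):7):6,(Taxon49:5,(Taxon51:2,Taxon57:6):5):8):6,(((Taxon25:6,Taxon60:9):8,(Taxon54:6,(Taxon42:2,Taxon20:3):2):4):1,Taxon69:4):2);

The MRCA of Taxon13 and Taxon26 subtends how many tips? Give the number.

18

The MRCA of Taxon13 and Taxon26 is the node subtending ((((Taxon58,Taxon15),((Taxon38,(Taxon48,Taxon46)),(Taxon2,Taxon41))),(Taxon4,(((Taxon35,Taxon16),(Taxon3,((Taxon23,Taxon30),Taxon70))),(Taxon13,Taxon14)))),(Taxon33,Taxon26)).
That clade contains 18 terminal taxa: Taxon13, Taxon14, Taxon15, Taxon16, Taxon2, Taxon23, Taxon26, Taxon3, Taxon30, Taxon33, Taxon35, Taxon38, Taxon4, Taxon41, Taxon46, Taxon48, Taxon58, Taxon70.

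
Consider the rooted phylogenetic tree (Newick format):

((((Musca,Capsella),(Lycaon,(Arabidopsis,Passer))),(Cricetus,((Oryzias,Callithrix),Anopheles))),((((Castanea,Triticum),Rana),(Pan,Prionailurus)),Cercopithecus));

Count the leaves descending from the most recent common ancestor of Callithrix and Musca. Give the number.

9

The MRCA of Callithrix and Musca is the node subtending (((Musca,Capsella),(Lycaon,(Arabidopsis,Passer))),(Cricetus,((Oryzias,Callithrix),Anopheles))).
That clade contains 9 terminal taxa: Anopheles, Arabidopsis, Callithrix, Capsella, Cricetus, Lycaon, Musca, Oryzias, Passer.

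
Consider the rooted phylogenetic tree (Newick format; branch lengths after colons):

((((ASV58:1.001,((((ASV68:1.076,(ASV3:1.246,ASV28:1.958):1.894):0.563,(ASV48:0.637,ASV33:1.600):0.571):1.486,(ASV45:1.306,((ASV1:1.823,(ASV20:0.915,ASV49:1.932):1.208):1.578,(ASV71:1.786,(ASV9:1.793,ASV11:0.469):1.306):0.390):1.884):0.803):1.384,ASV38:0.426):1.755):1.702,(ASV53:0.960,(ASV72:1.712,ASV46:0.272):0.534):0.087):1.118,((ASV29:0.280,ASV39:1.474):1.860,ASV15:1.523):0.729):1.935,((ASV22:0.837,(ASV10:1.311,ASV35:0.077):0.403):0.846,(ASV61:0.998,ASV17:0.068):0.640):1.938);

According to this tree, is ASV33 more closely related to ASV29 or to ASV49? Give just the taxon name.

ASV49

The MRCA of ASV33 and ASV49 subtends (((ASV68,(ASV3,ASV28)),(ASV48,ASV33)),(ASV45,((ASV1,(ASV20,ASV49)),(ASV71,(ASV9,ASV11))))) (12 taxa).
The MRCA of ASV33 and ASV29 subtends (((ASV58,((((ASV68,(ASV3,ASV28)),(ASV48,ASV33)),(ASV45,((ASV1,(ASV20,ASV49)),(ASV71,(ASV9,ASV11))))),ASV38)),(ASV53,(ASV72,ASV46))),((ASV29,ASV39),ASV15)) (20 taxa).
The first is nested inside the second, so ASV33 shares a more recent common ancestor with ASV49.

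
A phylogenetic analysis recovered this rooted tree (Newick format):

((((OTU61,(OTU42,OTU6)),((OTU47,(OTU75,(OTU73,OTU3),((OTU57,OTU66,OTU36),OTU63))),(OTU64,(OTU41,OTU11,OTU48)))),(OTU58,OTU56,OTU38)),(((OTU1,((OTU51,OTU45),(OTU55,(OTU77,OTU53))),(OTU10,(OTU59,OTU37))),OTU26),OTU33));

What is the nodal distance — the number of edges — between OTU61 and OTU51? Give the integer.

10

The MRCA of OTU61 and OTU51 is the root of the tree.
From OTU61 up to that node: 4 branches. From OTU51 up to the same node: 6 branches. Total: 4 + 6 = 10.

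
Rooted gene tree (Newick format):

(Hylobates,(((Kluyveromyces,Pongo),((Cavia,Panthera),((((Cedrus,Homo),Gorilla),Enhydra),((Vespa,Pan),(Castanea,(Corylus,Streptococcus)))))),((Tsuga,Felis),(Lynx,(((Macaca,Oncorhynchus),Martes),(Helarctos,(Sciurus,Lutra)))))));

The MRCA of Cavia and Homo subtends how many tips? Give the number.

The MRCA of Cavia and Homo is the node subtending ((Cavia,Panthera),((((Cedrus,Homo),Gorilla),Enhydra),((Vespa,Pan),(Castanea,(Corylus,Streptococcus))))).
That clade contains 11 terminal taxa: Castanea, Cavia, Cedrus, Corylus, Enhydra, Gorilla, Homo, Pan, Panthera, Streptococcus, Vespa.

11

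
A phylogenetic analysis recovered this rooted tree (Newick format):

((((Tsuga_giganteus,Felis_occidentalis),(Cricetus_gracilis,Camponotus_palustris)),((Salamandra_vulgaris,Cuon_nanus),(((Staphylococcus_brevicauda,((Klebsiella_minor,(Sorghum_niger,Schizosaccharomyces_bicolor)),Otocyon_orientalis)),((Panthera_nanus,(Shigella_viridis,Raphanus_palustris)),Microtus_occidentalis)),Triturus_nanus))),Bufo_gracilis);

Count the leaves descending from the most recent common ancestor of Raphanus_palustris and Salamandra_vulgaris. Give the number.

The MRCA of Raphanus_palustris and Salamandra_vulgaris is the node subtending ((Salamandra_vulgaris,Cuon_nanus),(((Staphylococcus_brevicauda,((Klebsiella_minor,(Sorghum_niger,Schizosaccharomyces_bicolor)),Otocyon_orientalis)),((Panthera_nanus,(Shigella_viridis,Raphanus_palustris)),Microtus_occidentalis)),Triturus_nanus)).
That clade contains 12 terminal taxa: Cuon_nanus, Klebsiella_minor, Microtus_occidentalis, Otocyon_orientalis, Panthera_nanus, Raphanus_palustris, Salamandra_vulgaris, Schizosaccharomyces_bicolor, Shigella_viridis, Sorghum_niger, Staphylococcus_brevicauda, Triturus_nanus.

12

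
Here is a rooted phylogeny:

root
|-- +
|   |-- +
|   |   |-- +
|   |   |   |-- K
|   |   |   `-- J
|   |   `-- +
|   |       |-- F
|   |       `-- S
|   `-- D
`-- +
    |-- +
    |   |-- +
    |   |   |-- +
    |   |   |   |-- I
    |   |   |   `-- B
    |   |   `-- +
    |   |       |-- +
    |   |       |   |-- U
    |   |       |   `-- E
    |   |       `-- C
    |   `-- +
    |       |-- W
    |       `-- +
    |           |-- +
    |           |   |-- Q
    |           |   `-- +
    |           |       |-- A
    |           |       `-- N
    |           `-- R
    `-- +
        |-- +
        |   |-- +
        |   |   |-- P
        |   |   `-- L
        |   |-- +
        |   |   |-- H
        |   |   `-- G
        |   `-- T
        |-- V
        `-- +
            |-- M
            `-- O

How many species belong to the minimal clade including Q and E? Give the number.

10

The MRCA of Q and E is the node subtending (((I,B),((U,E),C)),(W,((Q,(A,N)),R))).
That clade contains 10 terminal taxa: A, B, C, E, I, N, Q, R, U, W.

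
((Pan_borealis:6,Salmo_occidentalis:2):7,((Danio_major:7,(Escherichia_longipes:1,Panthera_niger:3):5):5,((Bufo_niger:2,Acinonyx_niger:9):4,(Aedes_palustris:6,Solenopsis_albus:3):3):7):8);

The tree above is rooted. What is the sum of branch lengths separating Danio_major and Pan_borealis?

33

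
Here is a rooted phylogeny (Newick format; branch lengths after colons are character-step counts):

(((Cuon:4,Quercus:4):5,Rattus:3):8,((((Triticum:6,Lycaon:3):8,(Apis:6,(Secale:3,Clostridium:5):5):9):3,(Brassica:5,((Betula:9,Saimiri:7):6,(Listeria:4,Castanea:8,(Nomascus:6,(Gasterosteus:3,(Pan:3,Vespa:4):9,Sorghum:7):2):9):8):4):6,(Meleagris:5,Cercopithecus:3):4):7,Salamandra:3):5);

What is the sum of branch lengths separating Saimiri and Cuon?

52

The path runs Saimiri → … → MRCA → … → Cuon; the MRCA is the root of the tree.
Branch lengths along that path: 7 + 6 + 4 + 6 + 7 + 5 + 8 + 5 + 4 = 52.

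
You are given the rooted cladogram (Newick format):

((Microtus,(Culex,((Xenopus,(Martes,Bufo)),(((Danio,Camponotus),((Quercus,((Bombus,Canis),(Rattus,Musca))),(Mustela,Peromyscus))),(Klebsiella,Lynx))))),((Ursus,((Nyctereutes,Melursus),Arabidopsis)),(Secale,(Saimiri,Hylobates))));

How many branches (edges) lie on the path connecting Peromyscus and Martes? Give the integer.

8

The MRCA of Peromyscus and Martes is the node subtending ((Xenopus,(Martes,Bufo)),(((Danio,Camponotus),((Quercus,((Bombus,Canis),(Rattus,Musca))),(Mustela,Peromyscus))),(Klebsiella,Lynx))).
From Peromyscus up to that node: 5 branches. From Martes up to the same node: 3 branches. Total: 5 + 3 = 8.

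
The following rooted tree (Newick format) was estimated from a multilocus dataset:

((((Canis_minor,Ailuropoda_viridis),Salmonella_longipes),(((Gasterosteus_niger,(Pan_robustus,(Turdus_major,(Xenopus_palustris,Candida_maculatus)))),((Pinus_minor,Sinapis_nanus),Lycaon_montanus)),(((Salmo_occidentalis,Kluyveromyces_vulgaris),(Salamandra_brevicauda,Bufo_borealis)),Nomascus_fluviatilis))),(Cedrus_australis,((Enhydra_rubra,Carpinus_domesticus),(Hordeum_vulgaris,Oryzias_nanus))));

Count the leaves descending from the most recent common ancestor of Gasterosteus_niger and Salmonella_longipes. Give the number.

16

The MRCA of Gasterosteus_niger and Salmonella_longipes is the node subtending (((Canis_minor,Ailuropoda_viridis),Salmonella_longipes),(((Gasterosteus_niger,(Pan_robustus,(Turdus_major,(Xenopus_palustris,Candida_maculatus)))),((Pinus_minor,Sinapis_nanus),Lycaon_montanus)),(((Salmo_occidentalis,Kluyveromyces_vulgaris),(Salamandra_brevicauda,Bufo_borealis)),Nomascus_fluviatilis))).
That clade contains 16 terminal taxa: Ailuropoda_viridis, Bufo_borealis, Candida_maculatus, Canis_minor, Gasterosteus_niger, Kluyveromyces_vulgaris, Lycaon_montanus, Nomascus_fluviatilis, Pan_robustus, Pinus_minor, Salamandra_brevicauda, Salmo_occidentalis, Salmonella_longipes, Sinapis_nanus, Turdus_major, Xenopus_palustris.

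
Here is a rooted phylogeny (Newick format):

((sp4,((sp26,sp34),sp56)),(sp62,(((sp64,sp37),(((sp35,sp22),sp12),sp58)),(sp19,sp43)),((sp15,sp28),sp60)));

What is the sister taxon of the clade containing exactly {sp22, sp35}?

sp12

The clade containing exactly {sp22, sp35} attaches to the tree at the node subtending ((sp35,sp22),sp12).
The other lineage descending from that same node — the sister group — is the single tip sp12.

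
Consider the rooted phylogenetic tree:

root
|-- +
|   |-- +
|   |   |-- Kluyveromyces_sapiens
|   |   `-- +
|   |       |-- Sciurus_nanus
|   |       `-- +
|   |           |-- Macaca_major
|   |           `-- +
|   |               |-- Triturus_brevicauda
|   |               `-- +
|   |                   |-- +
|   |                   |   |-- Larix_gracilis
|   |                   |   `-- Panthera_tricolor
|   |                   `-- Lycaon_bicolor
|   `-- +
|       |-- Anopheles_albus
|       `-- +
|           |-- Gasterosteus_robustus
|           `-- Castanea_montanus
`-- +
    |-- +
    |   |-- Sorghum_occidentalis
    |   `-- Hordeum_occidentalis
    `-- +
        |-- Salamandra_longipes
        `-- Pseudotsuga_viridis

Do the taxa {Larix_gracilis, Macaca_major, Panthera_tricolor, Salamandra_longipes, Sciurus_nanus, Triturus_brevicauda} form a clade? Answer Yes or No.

The MRCA of the listed taxa is the root, so the smallest clade containing them is the whole tree.
That clade also contains Anopheles_albus, Castanea_montanus, Gasterosteus_robustus, Hordeum_occidentalis, Kluyveromyces_sapiens, Lycaon_bicolor, Pseudotsuga_viridis, Sorghum_occidentalis, which are not in the proposed group, so the group is not monophyletic.

No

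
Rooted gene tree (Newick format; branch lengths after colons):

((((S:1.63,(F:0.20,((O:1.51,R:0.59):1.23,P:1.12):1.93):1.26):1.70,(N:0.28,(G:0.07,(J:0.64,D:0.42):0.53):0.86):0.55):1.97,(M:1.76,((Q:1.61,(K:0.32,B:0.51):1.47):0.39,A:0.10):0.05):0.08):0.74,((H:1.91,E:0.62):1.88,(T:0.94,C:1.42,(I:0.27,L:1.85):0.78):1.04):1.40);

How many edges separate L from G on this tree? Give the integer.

The MRCA of L and G is the root of the tree.
From L up to that node: 4 branches. From G up to the same node: 5 branches. Total: 4 + 5 = 9.

9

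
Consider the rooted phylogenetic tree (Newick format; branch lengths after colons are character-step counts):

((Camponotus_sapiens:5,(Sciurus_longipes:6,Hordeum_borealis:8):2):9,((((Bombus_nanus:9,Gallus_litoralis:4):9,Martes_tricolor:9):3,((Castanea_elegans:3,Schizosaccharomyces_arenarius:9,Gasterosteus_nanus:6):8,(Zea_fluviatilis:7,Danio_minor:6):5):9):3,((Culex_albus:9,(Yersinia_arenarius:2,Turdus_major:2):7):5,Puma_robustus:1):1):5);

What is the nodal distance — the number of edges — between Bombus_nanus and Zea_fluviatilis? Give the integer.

6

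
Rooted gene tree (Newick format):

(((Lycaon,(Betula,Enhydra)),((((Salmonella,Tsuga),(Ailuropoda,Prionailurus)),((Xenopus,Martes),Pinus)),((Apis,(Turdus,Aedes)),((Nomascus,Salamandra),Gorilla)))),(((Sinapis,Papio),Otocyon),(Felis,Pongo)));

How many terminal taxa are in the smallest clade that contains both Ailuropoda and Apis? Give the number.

The MRCA of Ailuropoda and Apis is the node subtending ((((Salmonella,Tsuga),(Ailuropoda,Prionailurus)),((Xenopus,Martes),Pinus)),((Apis,(Turdus,Aedes)),((Nomascus,Salamandra),Gorilla))).
That clade contains 13 terminal taxa: Aedes, Ailuropoda, Apis, Gorilla, Martes, Nomascus, Pinus, Prionailurus, Salamandra, Salmonella, Tsuga, Turdus, Xenopus.

13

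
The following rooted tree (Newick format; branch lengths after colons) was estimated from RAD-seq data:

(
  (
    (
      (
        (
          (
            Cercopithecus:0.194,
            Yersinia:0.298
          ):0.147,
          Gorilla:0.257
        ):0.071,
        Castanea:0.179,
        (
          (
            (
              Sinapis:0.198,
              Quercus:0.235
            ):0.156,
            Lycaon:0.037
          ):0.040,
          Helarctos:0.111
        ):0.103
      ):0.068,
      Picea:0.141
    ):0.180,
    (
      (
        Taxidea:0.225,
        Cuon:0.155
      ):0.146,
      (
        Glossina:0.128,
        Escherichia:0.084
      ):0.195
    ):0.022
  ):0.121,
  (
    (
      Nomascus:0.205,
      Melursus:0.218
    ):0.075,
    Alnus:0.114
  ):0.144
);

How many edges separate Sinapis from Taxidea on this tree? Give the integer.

The MRCA of Sinapis and Taxidea is the node subtending (((((Cercopithecus,Yersinia),Gorilla),Castanea,(((Sinapis,Quercus),Lycaon),Helarctos)),Picea),((Taxidea,Cuon),(Glossina,Escherichia))).
From Sinapis up to that node: 6 branches. From Taxidea up to the same node: 3 branches. Total: 6 + 3 = 9.

9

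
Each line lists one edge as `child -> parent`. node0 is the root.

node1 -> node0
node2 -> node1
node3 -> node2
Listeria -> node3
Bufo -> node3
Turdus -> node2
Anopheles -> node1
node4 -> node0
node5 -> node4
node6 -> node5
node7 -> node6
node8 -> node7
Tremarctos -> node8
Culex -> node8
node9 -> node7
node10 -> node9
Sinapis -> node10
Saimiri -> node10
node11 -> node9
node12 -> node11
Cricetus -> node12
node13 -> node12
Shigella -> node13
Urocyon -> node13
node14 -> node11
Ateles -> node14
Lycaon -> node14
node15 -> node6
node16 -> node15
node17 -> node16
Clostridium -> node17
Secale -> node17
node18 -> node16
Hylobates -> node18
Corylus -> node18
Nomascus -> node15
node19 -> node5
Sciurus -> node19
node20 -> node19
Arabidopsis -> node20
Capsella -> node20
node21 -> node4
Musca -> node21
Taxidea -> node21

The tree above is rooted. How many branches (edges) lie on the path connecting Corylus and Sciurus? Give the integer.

The MRCA of Corylus and Sciurus is the node subtending ((((Tremarctos,Culex),((Sinapis,Saimiri),((Cricetus,(Shigella,Urocyon)),(Ateles,Lycaon)))),(((Clostridium,Secale),(Hylobates,Corylus)),Nomascus)),(Sciurus,(Arabidopsis,Capsella))).
From Corylus up to that node: 5 branches. From Sciurus up to the same node: 2 branches. Total: 5 + 2 = 7.

7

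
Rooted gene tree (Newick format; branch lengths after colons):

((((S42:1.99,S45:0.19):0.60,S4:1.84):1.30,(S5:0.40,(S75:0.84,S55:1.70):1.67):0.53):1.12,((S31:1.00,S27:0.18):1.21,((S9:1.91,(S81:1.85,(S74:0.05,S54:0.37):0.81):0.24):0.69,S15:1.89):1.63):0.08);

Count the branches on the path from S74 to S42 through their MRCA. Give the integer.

The MRCA of S74 and S42 is the root of the tree.
From S74 up to that node: 6 branches. From S42 up to the same node: 4 branches. Total: 6 + 4 = 10.

10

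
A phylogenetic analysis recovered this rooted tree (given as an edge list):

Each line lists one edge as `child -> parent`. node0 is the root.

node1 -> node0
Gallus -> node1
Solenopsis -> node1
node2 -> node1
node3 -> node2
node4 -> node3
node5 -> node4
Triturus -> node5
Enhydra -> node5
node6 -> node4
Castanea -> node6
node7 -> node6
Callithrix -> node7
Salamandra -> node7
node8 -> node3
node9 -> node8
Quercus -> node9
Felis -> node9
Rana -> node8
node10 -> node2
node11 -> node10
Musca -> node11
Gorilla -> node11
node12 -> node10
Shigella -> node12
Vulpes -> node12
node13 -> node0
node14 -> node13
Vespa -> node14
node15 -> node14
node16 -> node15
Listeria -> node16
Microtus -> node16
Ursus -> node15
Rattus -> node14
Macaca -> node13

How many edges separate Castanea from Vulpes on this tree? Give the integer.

The MRCA of Castanea and Vulpes is the node subtending ((((Triturus,Enhydra),(Castanea,(Callithrix,Salamandra))),((Quercus,Felis),Rana)),((Musca,Gorilla),(Shigella,Vulpes))).
From Castanea up to that node: 4 branches. From Vulpes up to the same node: 3 branches. Total: 4 + 3 = 7.

7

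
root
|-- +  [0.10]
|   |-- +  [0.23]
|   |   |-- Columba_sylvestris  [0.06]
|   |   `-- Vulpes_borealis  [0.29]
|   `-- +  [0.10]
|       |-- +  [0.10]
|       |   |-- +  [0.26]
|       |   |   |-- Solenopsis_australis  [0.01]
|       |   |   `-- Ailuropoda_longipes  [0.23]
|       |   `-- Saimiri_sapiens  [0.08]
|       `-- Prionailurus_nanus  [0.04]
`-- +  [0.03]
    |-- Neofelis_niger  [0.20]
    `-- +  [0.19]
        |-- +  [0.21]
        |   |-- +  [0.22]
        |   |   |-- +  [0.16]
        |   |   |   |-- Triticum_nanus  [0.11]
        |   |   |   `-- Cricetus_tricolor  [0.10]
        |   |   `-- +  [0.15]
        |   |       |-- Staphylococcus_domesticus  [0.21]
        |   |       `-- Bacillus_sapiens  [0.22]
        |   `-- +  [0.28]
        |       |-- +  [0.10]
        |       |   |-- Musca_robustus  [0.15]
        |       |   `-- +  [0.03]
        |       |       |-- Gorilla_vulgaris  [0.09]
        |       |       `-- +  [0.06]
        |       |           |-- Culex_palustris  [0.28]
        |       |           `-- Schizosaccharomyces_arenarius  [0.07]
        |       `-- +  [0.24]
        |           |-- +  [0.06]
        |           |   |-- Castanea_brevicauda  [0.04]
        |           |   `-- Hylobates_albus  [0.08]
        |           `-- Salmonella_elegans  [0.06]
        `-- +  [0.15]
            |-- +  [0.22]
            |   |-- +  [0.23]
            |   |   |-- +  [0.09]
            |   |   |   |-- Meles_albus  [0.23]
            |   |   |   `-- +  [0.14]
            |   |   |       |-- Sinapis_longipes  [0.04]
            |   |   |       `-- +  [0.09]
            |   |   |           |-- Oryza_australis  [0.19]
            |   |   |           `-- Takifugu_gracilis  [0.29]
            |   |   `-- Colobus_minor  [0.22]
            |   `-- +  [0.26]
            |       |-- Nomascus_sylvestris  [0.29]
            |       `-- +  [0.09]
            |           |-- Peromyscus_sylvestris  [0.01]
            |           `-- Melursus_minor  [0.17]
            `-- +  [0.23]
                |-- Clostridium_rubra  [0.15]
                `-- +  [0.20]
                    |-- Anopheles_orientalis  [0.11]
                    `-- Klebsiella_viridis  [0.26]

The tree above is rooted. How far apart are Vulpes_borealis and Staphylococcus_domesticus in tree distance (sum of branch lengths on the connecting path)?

1.63

The path runs Vulpes_borealis → … → MRCA → … → Staphylococcus_domesticus; the MRCA is the root of the tree.
Branch lengths along that path: 0.29 + 0.23 + 0.10 + 0.03 + 0.19 + 0.21 + 0.22 + 0.15 + 0.21 = 1.63.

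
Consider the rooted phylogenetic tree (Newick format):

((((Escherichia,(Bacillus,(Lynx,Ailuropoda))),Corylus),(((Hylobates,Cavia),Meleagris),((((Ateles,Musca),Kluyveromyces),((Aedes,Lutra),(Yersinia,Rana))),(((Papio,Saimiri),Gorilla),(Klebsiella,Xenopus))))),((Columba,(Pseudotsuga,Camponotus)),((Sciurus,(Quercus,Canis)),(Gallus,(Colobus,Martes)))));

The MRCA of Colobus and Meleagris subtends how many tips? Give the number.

The MRCA of Colobus and Meleagris is the root, so the clade is the entire tree.
That clade contains 29 terminal taxa: Aedes, Ailuropoda, Ateles, Bacillus, Camponotus, Canis, Cavia, Colobus, Columba, Corylus, Escherichia, Gallus, Gorilla, Hylobates, Klebsiella, Kluyveromyces, Lutra, Lynx, Martes, Meleagris, Musca, Papio, Pseudotsuga, Quercus, Rana, Saimiri, Sciurus, Xenopus, Yersinia.

29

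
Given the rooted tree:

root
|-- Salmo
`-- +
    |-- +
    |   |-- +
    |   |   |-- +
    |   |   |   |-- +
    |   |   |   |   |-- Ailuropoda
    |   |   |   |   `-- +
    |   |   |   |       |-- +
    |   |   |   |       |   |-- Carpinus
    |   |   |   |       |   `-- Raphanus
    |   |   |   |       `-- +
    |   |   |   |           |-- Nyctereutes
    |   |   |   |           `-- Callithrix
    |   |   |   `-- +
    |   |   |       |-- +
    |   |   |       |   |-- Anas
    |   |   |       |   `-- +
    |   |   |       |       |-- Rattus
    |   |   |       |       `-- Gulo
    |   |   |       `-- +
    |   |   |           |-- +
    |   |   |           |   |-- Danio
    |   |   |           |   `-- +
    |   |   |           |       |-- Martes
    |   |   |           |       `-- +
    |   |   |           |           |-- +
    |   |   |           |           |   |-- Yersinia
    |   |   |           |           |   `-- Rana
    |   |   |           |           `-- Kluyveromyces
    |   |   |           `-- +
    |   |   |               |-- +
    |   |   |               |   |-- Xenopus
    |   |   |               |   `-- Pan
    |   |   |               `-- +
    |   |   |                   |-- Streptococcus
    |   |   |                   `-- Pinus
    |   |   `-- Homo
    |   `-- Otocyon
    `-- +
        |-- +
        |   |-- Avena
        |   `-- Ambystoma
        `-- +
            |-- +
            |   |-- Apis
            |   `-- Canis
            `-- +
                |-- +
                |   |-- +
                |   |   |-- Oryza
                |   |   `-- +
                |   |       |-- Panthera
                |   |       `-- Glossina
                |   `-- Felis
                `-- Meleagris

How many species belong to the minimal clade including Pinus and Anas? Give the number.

12

The MRCA of Pinus and Anas is the node subtending ((Anas,(Rattus,Gulo)),((Danio,(Martes,((Yersinia,Rana),Kluyveromyces))),((Xenopus,Pan),(Streptococcus,Pinus)))).
That clade contains 12 terminal taxa: Anas, Danio, Gulo, Kluyveromyces, Martes, Pan, Pinus, Rana, Rattus, Streptococcus, Xenopus, Yersinia.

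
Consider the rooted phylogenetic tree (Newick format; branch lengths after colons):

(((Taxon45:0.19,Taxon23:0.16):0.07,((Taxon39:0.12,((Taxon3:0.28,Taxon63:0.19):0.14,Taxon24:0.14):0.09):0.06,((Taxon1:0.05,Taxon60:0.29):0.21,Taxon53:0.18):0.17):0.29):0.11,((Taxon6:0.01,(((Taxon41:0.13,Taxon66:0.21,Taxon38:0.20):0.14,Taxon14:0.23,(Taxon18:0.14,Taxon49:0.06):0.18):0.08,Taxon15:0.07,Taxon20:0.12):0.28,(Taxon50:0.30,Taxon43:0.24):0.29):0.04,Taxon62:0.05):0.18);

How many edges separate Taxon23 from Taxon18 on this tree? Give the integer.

The MRCA of Taxon23 and Taxon18 is the root of the tree.
From Taxon23 up to that node: 3 branches. From Taxon18 up to the same node: 6 branches. Total: 3 + 6 = 9.

9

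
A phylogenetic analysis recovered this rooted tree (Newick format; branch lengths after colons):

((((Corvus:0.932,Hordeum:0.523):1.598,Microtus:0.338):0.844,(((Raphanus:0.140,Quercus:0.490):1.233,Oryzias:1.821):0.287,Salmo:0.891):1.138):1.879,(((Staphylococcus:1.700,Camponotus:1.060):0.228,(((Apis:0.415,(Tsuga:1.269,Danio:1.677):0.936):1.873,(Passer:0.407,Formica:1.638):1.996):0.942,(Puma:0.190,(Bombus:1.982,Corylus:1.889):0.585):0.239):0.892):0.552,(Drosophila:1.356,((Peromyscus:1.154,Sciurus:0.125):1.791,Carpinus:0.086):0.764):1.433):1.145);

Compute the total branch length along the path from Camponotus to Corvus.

The path runs Camponotus → … → MRCA → … → Corvus; the MRCA is the root of the tree.
Branch lengths along that path: 1.060 + 0.228 + 0.552 + 1.145 + 1.879 + 0.844 + 1.598 + 0.932 = 8.238.

8.238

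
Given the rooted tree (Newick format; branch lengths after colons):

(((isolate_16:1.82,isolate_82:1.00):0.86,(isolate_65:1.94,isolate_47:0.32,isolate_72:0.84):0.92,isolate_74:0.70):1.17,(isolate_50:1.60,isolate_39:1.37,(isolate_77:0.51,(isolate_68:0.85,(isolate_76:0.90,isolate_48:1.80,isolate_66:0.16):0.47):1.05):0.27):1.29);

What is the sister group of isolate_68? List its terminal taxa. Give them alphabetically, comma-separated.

isolate_68 attaches to the tree at the node subtending (isolate_68,(isolate_76,isolate_48,isolate_66)).
The other lineage descending from that same node — the sister group — is (isolate_76,isolate_48,isolate_66); its 3 tips in alphabetical order are the answer.

isolate_48, isolate_66, isolate_76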